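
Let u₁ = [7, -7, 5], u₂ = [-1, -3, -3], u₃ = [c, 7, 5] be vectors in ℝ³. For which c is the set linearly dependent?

Place the vectors as rows of a 3×3 matrix; dependence ⇔ determinant zero.
Expanding, det = 36*c - 28.
This vanishes exactly when c = 7/9.

c = 7/9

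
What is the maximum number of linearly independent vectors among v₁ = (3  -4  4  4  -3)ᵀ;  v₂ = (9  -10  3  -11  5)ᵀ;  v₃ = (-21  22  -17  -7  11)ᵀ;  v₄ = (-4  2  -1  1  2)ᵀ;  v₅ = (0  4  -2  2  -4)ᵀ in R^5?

3

Apply Gaussian elimination to the matrix whose rows are v₁, v₂, v₃, v₄, v₅.
Reduction leaves 3 leading entries, giving rank 3.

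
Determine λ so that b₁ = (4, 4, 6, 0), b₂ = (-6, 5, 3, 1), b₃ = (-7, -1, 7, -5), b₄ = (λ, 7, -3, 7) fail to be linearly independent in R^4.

The vectors are dependent exactly when the determinant of the matrix with rows b₁, b₂, b₃, b₄ vanishes.
The determinant works out to 472 - 56*λ.
Setting this to zero gives λ = 59/7.

λ = 59/7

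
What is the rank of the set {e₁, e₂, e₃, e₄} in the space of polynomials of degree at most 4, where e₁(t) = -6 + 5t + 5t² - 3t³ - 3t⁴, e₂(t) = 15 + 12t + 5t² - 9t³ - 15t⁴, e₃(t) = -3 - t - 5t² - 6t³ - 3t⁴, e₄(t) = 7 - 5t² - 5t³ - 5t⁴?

3

Pass to coordinate vectors with respect to the basis {1, t, …, t⁴}.
Apply Gaussian elimination to the matrix whose rows are e₁, e₂, e₃, e₄.
Reduction leaves 3 leading entries, giving rank 3.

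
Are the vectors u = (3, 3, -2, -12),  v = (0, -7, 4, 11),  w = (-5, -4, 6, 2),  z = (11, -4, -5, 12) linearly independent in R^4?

Place the vectors as rows of a 4×4 matrix and reduce to echelon form.
The reduction yields 4 nonzero rows, so the rank is 4.
Since rank = 4 (the number of vectors), the set is linearly independent.

linearly independent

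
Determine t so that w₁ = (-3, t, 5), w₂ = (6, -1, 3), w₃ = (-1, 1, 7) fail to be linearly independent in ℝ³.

The set is linearly dependent precisely when det[w₁; w₂; w₃] = 0.
Expanding, det = 55 - 45*t.
Setting this to zero gives t = 11/9.

t = 11/9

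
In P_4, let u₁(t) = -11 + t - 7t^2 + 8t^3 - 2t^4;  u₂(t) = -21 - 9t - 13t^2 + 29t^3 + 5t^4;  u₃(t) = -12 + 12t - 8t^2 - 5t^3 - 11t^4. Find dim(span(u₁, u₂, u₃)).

dim = 2

Pass to coordinate vectors with respect to the basis {1, t, …, t^4}.
Put the 5×3 matrix [u₁|u₂|u₃] into echelon form.
The echelon form has 2 nonzero rows, so the rank is 2.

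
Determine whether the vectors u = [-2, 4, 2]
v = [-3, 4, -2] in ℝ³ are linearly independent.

linearly independent

Row-reduce the matrix whose columns are u, v.
The reduction yields 2 nonzero rows, so the rank is 2.
Since rank = 2 (the number of vectors), the set is linearly independent.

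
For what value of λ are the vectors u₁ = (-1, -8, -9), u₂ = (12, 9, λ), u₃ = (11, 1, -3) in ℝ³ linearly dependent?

Dependence holds iff the 3×3 matrix [u₁ u₂ u₃] is singular.
Cofactor expansion gives det = 522 - 87*λ.
Solving 522 - 87*λ = 0 yields λ = 6.

λ = 6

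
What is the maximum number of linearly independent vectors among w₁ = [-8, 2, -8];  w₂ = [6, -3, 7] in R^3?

Form the matrix with w₁, w₂ as columns and reduce.
Reduction leaves 2 leading entries, giving rank 2.

2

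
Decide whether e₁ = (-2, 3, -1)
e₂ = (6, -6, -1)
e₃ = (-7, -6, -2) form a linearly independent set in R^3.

linearly independent

Place the vectors as rows of a 3×3 matrix and reduce to echelon form.
The reduction yields 3 nonzero rows, so the rank is 3.
Since rank = 3 (the number of vectors), the set is linearly independent.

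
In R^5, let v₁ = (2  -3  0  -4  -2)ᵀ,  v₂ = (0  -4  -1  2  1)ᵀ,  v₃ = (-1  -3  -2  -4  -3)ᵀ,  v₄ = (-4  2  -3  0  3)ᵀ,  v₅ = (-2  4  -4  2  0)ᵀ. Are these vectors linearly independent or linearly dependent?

Row-reduce the matrix whose columns are v₁, v₂, v₃, v₄, v₅.
The reduction yields 5 nonzero rows, so the rank is 5.
Since rank = 5 (the number of vectors), the set is linearly independent.

linearly independent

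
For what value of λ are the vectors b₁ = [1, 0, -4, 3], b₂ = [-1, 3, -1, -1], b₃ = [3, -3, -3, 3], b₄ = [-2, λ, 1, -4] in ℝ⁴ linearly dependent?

λ = 5

Dependence holds iff the 4×4 matrix [b₁ b₂ b₃ b₄] is singular.
Cofactor expansion gives det = 12*λ - 60.
Solving 12*λ - 60 = 0 yields λ = 5.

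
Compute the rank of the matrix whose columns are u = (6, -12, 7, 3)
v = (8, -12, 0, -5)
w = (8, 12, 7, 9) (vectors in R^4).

rank 3

Form the matrix with u, v, w as columns and reduce.
Reduction leaves 3 leading entries, giving rank 3.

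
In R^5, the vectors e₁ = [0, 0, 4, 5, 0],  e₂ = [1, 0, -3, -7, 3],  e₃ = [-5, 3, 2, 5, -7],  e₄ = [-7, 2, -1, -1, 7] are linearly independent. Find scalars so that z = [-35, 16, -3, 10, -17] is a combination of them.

Set up the augmented matrix [e₁ | e₂ | e₃ | e₄ | z] and row-reduce.
Back-substitution yields (α₁, …, α₄) = (-3, -1, 4, 2).

z = -3e₁ - e₂ + 4e₃ + 2e₄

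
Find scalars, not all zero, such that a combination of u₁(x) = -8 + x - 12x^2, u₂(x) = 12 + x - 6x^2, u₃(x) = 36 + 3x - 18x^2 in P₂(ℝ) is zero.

Write each element as a vector in ℝ³ using {1, x, x^2}.
Solve the homogeneous system with u₁, u₂, u₃ as columns by row-reducing the coefficient matrix.
The free variable yields coefficients (0, 3, -1) (any nonzero multiple also works).

3u₂ - u₃ = 0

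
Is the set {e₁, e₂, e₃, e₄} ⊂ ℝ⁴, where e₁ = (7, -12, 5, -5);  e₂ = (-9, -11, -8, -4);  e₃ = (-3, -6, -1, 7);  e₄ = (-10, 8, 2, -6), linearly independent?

The matrix [e₁|e₂|e₃|e₄] has determinant 19768.
A nonzero determinant means the columns are linearly independent.

linearly independent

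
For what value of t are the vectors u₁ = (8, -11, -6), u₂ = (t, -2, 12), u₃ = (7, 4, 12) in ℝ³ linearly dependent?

The vectors are dependent exactly when the determinant of the matrix with rows u₁, u₂, u₃ vanishes.
The determinant works out to 108*t - 1584.
Solving 108*t - 1584 = 0 yields t = 44/3.

t = 44/3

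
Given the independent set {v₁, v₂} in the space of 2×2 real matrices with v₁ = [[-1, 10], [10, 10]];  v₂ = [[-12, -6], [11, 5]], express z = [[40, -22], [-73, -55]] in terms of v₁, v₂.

Take coordinate vectors relative to {E₁₁, E₁₂, E₂₁, E₂₂}.
Solve the system with v₁, v₂ as columns and z as the right-hand side.
Back-substitution yields (a₁, a₂) = (-4, -3).

z = -4v₁ - 3v₂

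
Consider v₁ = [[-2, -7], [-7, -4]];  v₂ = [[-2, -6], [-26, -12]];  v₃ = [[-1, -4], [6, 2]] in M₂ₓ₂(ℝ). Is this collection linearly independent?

Take coordinates with respect to the standard basis {E₁₁, E₁₂, E₂₁, E₂₂}.
Row-reduce the matrix whose columns are v₁, v₂, v₃.
The reduction yields 2 nonzero rows, so the rank is 2.
Since rank 2 < 3, the set is linearly dependent.

linearly dependent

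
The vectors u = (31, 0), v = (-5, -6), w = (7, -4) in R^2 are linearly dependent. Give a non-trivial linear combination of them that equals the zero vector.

Row-reduce the matrix with u, v, w as columns; the null space gives the coefficients.
A generator of the null space is (1, 2, -3).

u + 2v - 3w = 0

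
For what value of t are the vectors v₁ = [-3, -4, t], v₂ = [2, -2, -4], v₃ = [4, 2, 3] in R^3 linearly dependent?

Place the vectors as rows of a 3×3 matrix; dependence ⇔ determinant zero.
The determinant works out to 12*t + 82.
This vanishes exactly when t = -41/6.

t = -41/6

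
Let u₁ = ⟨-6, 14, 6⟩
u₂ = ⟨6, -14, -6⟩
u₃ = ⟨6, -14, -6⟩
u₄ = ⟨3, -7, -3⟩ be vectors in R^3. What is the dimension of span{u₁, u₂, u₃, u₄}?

dim = 1

Row-reduce the 4×3 matrix with these as rows.
There is 1 pivot column, so rank = 1.
(With 4 elements in a 3-dimensional space the rank is at most 3.)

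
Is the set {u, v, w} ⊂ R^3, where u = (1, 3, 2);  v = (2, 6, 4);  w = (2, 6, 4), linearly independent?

linearly dependent

One vector is a scalar multiple of another, so the set is dependent.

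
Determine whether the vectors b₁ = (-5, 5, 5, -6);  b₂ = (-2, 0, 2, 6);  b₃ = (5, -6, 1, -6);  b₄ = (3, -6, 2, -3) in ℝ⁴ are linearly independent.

Place the vectors as rows of a 4×4 matrix and reduce to echelon form.
The reduction yields 4 nonzero rows, so the rank is 4.
Since rank = 4 (the number of vectors), the set is linearly independent.

linearly independent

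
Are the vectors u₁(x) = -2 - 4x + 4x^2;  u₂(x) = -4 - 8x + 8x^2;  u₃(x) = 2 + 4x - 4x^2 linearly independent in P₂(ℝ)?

linearly dependent

Write each element as a coordinate vector in ℝ³ using {1, x, x^2}.
One vector is a scalar multiple of another, so the set is dependent.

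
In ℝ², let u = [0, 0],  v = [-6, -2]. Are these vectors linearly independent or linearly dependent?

linearly dependent

One of the vectors is the zero vector, so the set is linearly dependent.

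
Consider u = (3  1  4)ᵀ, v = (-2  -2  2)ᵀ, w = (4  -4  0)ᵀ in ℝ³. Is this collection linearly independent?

linearly independent

Row-reduce the matrix whose columns are u, v, w.
The reduction yields 3 nonzero rows, so the rank is 3.
Since rank = 3 (the number of vectors), the set is linearly independent.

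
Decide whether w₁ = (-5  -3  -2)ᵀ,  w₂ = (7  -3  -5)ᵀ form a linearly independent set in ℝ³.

Row-reduce the matrix whose columns are w₁, w₂.
The reduction yields 2 nonzero rows, so the rank is 2.
Since rank = 2 (the number of vectors), the set is linearly independent.

linearly independent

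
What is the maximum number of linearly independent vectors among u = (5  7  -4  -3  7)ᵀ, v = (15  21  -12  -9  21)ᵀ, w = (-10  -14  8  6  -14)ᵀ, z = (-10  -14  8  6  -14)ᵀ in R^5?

Put the 5×4 matrix [u|v|w|z] into echelon form.
There is 1 pivot column, so rank = 1.

1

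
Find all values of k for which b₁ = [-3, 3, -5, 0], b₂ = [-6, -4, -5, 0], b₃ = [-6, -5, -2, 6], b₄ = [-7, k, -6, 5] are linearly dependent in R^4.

k = -1/6

The vectors are dependent exactly when the determinant of the matrix with rows b₁, b₂, b₃, b₄ vanishes.
Expanding, det = -90*k - 15.
Solving -90*k - 15 = 0 yields k = -1/6.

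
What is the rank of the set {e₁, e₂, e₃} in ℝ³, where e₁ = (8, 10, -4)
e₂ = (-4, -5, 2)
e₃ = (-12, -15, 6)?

rank 1

Apply Gaussian elimination to the matrix whose rows are e₁, e₂, e₃.
There is 1 pivot column, so rank = 1.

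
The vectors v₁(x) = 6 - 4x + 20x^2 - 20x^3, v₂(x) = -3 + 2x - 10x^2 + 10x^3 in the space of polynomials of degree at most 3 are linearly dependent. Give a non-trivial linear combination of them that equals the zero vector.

v₁ + 2v₂ = 0

Write each element as a vector in ℝ⁴ using {1, x, …, x^3}.
Write the vectors as columns of a matrix and find a nonzero vector in its null space.
A generator of the null space is (1, 2).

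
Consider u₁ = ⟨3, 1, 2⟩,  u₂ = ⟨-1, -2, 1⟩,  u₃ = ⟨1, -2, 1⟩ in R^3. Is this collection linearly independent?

linearly independent

Form the 3×3 matrix with these as columns; its determinant is 10.
A nonzero determinant means the columns are linearly independent.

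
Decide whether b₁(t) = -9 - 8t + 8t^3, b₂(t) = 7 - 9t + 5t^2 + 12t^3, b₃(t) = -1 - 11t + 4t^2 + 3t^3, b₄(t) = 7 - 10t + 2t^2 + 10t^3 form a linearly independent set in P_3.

Write each element as a coordinate vector in ℝ⁴ using {1, t, …, t^3}.
The matrix [b₁|b₂|b₃|b₄] has determinant -4854.
A nonzero determinant means the columns are linearly independent.

linearly independent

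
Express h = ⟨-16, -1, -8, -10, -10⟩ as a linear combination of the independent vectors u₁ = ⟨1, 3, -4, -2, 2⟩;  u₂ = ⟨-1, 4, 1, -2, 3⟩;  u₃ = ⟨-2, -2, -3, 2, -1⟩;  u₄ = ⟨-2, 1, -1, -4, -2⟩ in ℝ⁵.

Set up the augmented matrix [u₁ | u₂ | u₃ | u₄ | h] and row-reduce.
Row-reducing the augmented matrix gives the unique coefficients (a₁, …, a₄) = (-1, 1, 3, 4).

h = -u₁ + u₂ + 3u₃ + 4u₄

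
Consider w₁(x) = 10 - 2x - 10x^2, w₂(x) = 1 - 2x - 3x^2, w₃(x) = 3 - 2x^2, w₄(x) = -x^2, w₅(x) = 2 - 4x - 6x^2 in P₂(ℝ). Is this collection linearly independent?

linearly dependent

Write each element as a coordinate vector in ℝ³ using {1, x, x^2}.
There are 5 vectors in a 3-dimensional space, so they cannot be linearly independent.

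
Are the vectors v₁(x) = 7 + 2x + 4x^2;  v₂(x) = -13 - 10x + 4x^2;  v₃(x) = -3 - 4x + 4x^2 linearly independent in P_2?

linearly dependent

Write each element as a coordinate vector in ℝ³ using {1, x, x^2}.
Place the vectors as rows of a 3×3 matrix and reduce to echelon form.
The reduction yields 2 nonzero rows, so the rank is 2.
Since rank 2 < 3, the set is linearly dependent.
Indeed v₁ + v₂ - 2v₃ = 0.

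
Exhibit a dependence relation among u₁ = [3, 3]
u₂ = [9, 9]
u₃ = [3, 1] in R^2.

Write the vectors as columns of a matrix and find a nonzero vector in its null space.
A generator of the null space is (3, -1, 0).

3u₁ - u₂ = 0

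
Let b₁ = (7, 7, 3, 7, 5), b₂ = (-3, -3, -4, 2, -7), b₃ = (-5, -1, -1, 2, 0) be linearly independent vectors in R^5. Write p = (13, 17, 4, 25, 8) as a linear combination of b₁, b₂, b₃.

p = 3b₁ + b₂ + b₃

Solve the system with b₁, b₂, b₃ as columns and p as the right-hand side.
Row-reducing the augmented matrix gives the unique coefficients (c₁, c₂, c₃) = (3, 1, 1).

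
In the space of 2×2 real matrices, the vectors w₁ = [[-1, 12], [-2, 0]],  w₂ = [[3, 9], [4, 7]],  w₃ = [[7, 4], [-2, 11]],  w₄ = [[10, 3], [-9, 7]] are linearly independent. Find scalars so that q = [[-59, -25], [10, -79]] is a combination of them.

Work in coordinates with respect to the standard basis {E₁₁, E₁₂, E₂₁, E₂₂}.
Set up the augmented matrix [w₁ | w₂ | w₃ | w₄ | q] and row-reduce.
Back-substitution yields (a₁, …, a₄) = (2, -3, -4, -2).

q = 2w₁ - 3w₂ - 4w₃ - 2w₄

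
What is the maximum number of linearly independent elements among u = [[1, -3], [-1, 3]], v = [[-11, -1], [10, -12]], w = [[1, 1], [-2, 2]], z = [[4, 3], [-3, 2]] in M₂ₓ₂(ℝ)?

3

Represent each element by its coordinate vector in ℝ⁴.
Apply Gaussian elimination to the matrix whose rows are u, v, w, z.
The echelon form has 3 nonzero rows, so the rank is 3.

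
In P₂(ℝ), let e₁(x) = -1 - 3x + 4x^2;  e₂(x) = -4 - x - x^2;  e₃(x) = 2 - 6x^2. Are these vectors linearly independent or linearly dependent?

Take coordinates with respect to the standard basis {1, x, x^2}.
The matrix [e₁|e₂|e₃] has determinant 80.
A nonzero determinant means the columns are linearly independent.

linearly independent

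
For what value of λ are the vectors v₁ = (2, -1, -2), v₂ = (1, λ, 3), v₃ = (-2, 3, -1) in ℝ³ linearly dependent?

λ = -19/6

Place the vectors as rows of a 3×3 matrix; dependence ⇔ determinant zero.
The determinant works out to -6*λ - 19.
Solving -6*λ - 19 = 0 yields λ = -19/6.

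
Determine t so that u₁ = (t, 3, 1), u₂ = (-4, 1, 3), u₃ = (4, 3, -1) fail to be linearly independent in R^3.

The set is linearly dependent precisely when det[u₁; u₂; u₃] = 0.
Expanding, det = 8 - 10*t.
Solving 8 - 10*t = 0 yields t = 4/5.

t = 4/5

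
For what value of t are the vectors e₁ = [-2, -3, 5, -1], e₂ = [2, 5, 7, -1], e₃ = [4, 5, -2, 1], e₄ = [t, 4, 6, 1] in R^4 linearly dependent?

t = 34/5

Dependence holds iff the 4×4 matrix [e₁ e₂ e₃ e₄] is singular.
Expanding, det = 20*t - 136.
Solving 20*t - 136 = 0 yields t = 34/5.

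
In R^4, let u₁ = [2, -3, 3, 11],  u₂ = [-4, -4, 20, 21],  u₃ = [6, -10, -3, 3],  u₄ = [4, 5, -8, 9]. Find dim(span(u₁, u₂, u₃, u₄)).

Apply Gaussian elimination to the matrix whose rows are u₁, u₂, u₃, u₄.
Exactly 3 pivots survive; hence the rank is 3.

3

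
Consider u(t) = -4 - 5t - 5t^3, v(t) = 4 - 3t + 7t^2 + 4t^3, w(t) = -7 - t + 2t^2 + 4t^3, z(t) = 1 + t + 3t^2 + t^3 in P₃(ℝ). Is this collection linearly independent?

linearly independent

Write each element as a coordinate vector in ℝ⁴ using {1, t, …, t^3}.
Form the 4×4 matrix with these as columns; its determinant is -1110.
A nonzero determinant means the columns are linearly independent.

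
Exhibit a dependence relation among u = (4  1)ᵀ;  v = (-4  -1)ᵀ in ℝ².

u + v = 0

Set up α₁u + α₂v = 0 and solve the homogeneous system.
The free variable yields coefficients (1, 1) (any nonzero multiple also works).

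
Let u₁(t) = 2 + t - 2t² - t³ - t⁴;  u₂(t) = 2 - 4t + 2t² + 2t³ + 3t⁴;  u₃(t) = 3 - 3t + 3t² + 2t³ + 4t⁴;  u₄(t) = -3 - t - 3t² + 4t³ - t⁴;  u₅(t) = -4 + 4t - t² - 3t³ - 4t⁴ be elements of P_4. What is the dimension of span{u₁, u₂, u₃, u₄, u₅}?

Pass to coordinate vectors with respect to the basis {1, t, …, t⁴}.
Put the 5×5 matrix [u₁|u₂|u₃|u₄|u₅] into echelon form.
Exactly 5 pivots survive; hence the rank is 5.

dim = 5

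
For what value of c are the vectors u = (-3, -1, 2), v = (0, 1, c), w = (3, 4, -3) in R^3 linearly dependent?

The set is linearly dependent precisely when det[u; v; w] = 0.
Cofactor expansion gives det = 9*c + 3.
This vanishes exactly when c = -1/3.

c = -1/3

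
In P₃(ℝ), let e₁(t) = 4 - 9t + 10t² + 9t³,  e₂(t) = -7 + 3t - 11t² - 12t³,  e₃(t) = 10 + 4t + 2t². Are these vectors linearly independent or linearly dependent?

Take coordinates with respect to the standard basis {1, t, …, t³}.
Place the vectors as rows of a 3×4 matrix and reduce to echelon form.
The reduction yields 3 nonzero rows, so the rank is 3.
Since rank = 3 (the number of vectors), the set is linearly independent.

linearly independent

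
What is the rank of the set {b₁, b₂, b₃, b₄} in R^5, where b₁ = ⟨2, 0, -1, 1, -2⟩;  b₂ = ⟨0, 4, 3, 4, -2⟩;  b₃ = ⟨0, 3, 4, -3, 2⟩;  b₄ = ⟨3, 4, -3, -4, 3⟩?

4

Form the matrix with b₁, b₂, b₃, b₄ as columns and reduce.
Reduction leaves 4 leading entries, giving rank 4.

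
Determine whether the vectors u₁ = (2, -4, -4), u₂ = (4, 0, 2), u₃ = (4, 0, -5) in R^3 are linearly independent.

linearly independent

Form the 3×3 matrix with these as columns; its determinant is -112.
A nonzero determinant means the columns are linearly independent.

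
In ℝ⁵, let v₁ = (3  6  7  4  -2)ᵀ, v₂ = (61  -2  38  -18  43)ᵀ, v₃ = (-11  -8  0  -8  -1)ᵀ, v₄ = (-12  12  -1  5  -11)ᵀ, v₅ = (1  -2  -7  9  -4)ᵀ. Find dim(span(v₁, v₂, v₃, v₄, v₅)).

4

Apply Gaussian elimination to the matrix whose rows are v₁, v₂, v₃, v₄, v₅.
The echelon form has 4 nonzero rows, so the rank is 4.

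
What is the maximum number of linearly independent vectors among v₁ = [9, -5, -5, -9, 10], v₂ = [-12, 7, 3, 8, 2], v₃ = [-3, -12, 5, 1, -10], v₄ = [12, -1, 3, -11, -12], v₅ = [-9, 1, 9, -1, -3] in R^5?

5

Form the matrix with v₁, v₂, v₃, v₄, v₅ as columns and reduce.
Reduction leaves 5 leading entries, giving rank 5.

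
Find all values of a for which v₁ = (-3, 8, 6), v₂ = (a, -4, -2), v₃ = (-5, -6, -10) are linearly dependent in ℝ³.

The vectors are dependent exactly when the determinant of the matrix with rows v₁, v₂, v₃ vanishes.
The determinant works out to 44*a - 124.
This vanishes exactly when a = 31/11.

a = 31/11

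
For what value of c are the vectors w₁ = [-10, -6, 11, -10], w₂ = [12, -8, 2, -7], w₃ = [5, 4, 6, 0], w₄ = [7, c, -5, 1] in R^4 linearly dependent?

c = -2

The set is linearly dependent precisely when det[w₁; w₂; w₃; w₄] = 0.
Expanding, det = -1425*c - 2850.
This vanishes exactly when c = -2.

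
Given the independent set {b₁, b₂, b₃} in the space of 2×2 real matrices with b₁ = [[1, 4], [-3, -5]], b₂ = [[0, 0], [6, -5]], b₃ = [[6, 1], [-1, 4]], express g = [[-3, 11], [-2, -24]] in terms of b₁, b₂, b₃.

g = 3b₁ + b₂ - b₃

Take coordinate vectors relative to {E₁₁, E₁₂, E₂₁, E₂₂}.
Solve the system with b₁, b₂, b₃ as columns and g as the right-hand side.
The system has the unique solution (a₁, a₂, a₃) = (3, 1, -1).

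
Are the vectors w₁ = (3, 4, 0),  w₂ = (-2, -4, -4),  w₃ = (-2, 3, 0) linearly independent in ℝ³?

The matrix [w₁|w₂|w₃] has determinant 68.
A nonzero determinant means the columns are linearly independent.

linearly independent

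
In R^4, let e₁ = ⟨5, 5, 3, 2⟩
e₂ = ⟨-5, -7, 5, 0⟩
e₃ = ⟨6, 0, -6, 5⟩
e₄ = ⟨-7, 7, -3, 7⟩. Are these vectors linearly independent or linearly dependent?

The matrix [e₁|e₂|e₃|e₄] has determinant 6052.
A nonzero determinant means the columns are linearly independent.

linearly independent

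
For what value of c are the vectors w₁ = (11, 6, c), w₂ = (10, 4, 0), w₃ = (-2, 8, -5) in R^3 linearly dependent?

c = -10/11

Place the vectors as rows of a 3×3 matrix; dependence ⇔ determinant zero.
Cofactor expansion gives det = 88*c + 80.
Setting this to zero gives c = -10/11.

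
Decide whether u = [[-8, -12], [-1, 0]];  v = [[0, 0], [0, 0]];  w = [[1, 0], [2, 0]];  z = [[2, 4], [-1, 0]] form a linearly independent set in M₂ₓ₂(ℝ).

Take coordinates with respect to the standard basis {E₁₁, E₁₂, E₂₁, E₂₂}.
One of the vectors is the zero vector, so the set is linearly dependent.

linearly dependent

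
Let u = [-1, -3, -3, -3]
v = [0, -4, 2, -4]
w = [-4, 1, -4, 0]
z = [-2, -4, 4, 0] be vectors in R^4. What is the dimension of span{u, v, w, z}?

Row-reduce the 4×4 matrix with these as rows.
The echelon form has 4 nonzero rows, so the rank is 4.

dim = 4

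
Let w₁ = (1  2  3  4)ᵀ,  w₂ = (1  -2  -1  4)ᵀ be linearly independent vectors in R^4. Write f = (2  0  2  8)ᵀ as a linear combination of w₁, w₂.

f = w₁ + w₂

Solve the system with w₁, w₂ as columns and f as the right-hand side.
Back-substitution yields (α₁, α₂) = (1, 1).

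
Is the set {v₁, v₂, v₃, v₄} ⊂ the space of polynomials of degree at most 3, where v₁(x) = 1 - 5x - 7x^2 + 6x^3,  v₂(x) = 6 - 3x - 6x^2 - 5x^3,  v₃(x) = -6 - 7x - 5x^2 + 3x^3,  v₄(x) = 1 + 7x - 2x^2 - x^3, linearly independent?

Write each element as a coordinate vector in ℝ⁴ using {1, x, …, x^3}.
Place the vectors as rows of a 4×4 matrix and reduce to echelon form.
The reduction yields 4 nonzero rows, so the rank is 4.
Since rank = 4 (the number of vectors), the set is linearly independent.

linearly independent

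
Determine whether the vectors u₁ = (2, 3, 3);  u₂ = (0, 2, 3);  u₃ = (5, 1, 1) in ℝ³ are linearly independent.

linearly independent

Row-reduce the matrix whose columns are u₁, u₂, u₃.
The reduction yields 3 nonzero rows, so the rank is 3.
Since rank = 3 (the number of vectors), the set is linearly independent.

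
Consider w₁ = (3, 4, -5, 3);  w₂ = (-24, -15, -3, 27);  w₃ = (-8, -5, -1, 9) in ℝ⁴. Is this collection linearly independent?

Row-reduce the matrix whose columns are w₁, w₂, w₃.
The reduction yields 2 nonzero rows, so the rank is 2.
Since rank 2 < 3, the set is linearly dependent.

linearly dependent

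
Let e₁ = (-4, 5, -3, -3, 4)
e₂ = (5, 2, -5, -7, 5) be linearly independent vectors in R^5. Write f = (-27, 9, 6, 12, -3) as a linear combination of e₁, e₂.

Since e₁, e₂ are independent, the coefficients expressing f are uniquely determined by a linear system.
Row-reducing the augmented matrix gives the unique coefficients (α₁, α₂) = (3, -3).

f = 3e₁ - 3e₂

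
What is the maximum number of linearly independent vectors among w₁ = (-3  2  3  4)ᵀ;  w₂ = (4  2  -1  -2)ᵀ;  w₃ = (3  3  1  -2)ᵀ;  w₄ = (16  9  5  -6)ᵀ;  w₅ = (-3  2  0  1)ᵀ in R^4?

Form the matrix with w₁, w₂, w₃, w₄, w₅ as columns and reduce.
The echelon form has 4 nonzero rows, so the rank is 4.
(With 5 elements in a 4-dimensional space the rank is at most 4.)

4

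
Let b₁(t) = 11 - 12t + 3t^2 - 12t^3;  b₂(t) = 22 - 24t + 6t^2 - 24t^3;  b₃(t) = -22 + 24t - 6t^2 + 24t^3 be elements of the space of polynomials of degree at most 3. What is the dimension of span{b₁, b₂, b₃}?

Use coordinates relative to {1, t, …, t^3}.
Apply Gaussian elimination to the matrix whose rows are b₁, b₂, b₃.
Reduction leaves 1 leading entry, giving rank 1.

dim = 1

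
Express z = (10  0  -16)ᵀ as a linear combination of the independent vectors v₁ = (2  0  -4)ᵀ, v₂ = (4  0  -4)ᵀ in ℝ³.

Write z = α₁v₁ + α₂v₂ and equate components.
Back-substitution yields (α₁, α₂) = (3, 1).

z = 3v₁ + v₂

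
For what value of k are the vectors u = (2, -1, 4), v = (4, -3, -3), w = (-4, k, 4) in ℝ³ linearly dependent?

k = 34/11

Place the vectors as rows of a 3×3 matrix; dependence ⇔ determinant zero.
The determinant works out to 22*k - 68.
Solving 22*k - 68 = 0 yields k = 34/11.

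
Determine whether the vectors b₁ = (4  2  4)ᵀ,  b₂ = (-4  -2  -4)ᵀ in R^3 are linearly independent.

linearly dependent

Row-reduce the matrix whose columns are b₁, b₂.
The reduction yields 1 nonzero row, so the rank is 1.
Since rank 1 < 2, the set is linearly dependent.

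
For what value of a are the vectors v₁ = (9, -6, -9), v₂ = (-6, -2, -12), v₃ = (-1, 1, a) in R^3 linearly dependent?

a = 2

Place the vectors as rows of a 3×3 matrix; dependence ⇔ determinant zero.
Cofactor expansion gives det = 108 - 54*a.
This vanishes exactly when a = 2.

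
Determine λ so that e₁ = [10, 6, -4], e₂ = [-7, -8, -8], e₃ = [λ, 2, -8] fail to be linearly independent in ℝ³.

The set is linearly dependent precisely when det[e₁; e₂; e₃] = 0.
The determinant works out to 520 - 80*λ.
Setting this to zero gives λ = 13/2.

λ = 13/2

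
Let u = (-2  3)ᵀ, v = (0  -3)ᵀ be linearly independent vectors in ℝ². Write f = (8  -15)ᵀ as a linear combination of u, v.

Since u, v are independent, the coefficients expressing f are uniquely determined by a linear system.
The system has the unique solution (a₁, a₂) = (-4, 1).

f = -4u + v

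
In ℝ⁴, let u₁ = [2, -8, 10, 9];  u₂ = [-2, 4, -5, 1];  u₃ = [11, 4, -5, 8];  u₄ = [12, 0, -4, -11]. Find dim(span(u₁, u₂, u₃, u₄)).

dim = 4

Row-reduce the 4×4 matrix with these as rows.
Reduction leaves 4 leading entries, giving rank 4.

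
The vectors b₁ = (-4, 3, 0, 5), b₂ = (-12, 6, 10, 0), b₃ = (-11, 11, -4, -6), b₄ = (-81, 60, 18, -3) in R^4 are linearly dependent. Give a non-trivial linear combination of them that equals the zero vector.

3b₁ + 3b₂ + 3b₃ - b₄ = 0

Solve the homogeneous system with b₁, b₂, b₃, b₄ as columns by row-reducing the coefficient matrix.
The free variable yields coefficients (3, 3, 3, -1) (any nonzero multiple also works).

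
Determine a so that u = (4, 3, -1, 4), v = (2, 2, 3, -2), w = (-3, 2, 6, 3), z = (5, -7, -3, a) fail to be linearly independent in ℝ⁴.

Dependence holds iff the 4×4 matrix [u v w z] is singular.
The determinant works out to -49*a - 1421.
Solving -49*a - 1421 = 0 yields a = -29.

a = -29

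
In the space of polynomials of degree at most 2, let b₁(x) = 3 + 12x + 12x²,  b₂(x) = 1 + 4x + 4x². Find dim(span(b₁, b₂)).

1

Use coordinates relative to {1, x, x²}.
Apply Gaussian elimination to the matrix whose rows are b₁, b₂.
Exactly 1 pivot survives; hence the rank is 1.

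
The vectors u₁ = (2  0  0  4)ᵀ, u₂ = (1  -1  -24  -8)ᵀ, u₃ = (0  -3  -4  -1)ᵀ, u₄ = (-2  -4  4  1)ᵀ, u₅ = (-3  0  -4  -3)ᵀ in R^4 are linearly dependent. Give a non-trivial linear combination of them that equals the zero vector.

Set up α₁u₁ + … + α₅u₅ = 0 and solve the homogeneous system.
The free variable yields coefficients (0, 1, -3, 2, -1) (any nonzero multiple also works).

u₂ - 3u₃ + 2u₄ - u₅ = 0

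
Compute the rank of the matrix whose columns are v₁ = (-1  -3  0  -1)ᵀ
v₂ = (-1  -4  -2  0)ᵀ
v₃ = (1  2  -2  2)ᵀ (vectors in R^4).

rank 2

Put the 4×3 matrix [v₁|v₂|v₃] into echelon form.
Reduction leaves 2 leading entries, giving rank 2.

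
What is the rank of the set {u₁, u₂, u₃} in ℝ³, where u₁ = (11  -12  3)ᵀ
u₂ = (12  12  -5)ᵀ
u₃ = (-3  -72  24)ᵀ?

2

Apply Gaussian elimination to the matrix whose rows are u₁, u₂, u₃.
Exactly 2 pivots survive; hence the rank is 2.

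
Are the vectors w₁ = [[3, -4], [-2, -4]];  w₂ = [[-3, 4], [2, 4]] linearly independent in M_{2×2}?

linearly dependent

Take coordinates with respect to the standard basis {E₁₁, E₁₂, E₂₁, E₂₂}.
Row-reduce the matrix whose columns are w₁, w₂.
The reduction yields 1 nonzero row, so the rank is 1.
Since rank 1 < 2, the set is linearly dependent.
Indeed w₁ + w₂ = 0.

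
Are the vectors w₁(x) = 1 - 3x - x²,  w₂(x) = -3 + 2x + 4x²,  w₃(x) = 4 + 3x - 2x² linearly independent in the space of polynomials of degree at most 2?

Write each element as a coordinate vector in ℝ³ using {1, x, x²}.
Place the vectors as rows of a 3×3 matrix and reduce to echelon form.
The reduction yields 3 nonzero rows, so the rank is 3.
Since rank = 3 (the number of vectors), the set is linearly independent.

linearly independent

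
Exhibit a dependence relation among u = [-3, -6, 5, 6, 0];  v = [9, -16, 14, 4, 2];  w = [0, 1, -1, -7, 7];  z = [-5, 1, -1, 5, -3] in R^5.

2u - v - w - 3z = 0

Row-reduce the matrix with u, v, w, z as columns; the null space gives the coefficients.
A generator of the null space is (2, -1, -1, -3).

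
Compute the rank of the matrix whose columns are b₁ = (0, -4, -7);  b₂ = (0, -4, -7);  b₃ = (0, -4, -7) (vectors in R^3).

Row-reduce the 3×3 matrix with these as rows.
The echelon form has 1 nonzero row, so the rank is 1.

rank 1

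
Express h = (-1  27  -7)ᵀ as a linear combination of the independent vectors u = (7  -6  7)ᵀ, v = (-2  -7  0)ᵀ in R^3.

h = -u - 3v

Write h = c₁u + c₂v and equate components.
The system has the unique solution (c₁, c₂) = (-1, -3).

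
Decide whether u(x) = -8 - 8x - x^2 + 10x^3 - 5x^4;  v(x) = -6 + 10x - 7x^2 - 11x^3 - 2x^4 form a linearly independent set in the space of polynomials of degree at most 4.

Write each element as a coordinate vector in ℝ⁵ using {1, x, …, x^4}.
Row-reduce the matrix whose columns are u, v.
The reduction yields 2 nonzero rows, so the rank is 2.
Since rank = 2 (the number of vectors), the set is linearly independent.

linearly independent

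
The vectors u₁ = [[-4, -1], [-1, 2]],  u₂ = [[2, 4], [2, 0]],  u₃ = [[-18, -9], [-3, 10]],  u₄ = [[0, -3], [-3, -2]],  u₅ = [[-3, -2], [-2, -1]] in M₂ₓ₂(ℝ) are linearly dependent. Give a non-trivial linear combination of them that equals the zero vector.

Write each element as a vector in ℝ⁴ using {E₁₁, E₁₂, E₂₁, E₂₂}.
Write the vectors as columns of a matrix and find a nonzero vector in its null space.
One solution (up to scaling) is (3, -3, -1, -2, 0).

3u₁ - 3u₂ - u₃ - 2u₄ = 0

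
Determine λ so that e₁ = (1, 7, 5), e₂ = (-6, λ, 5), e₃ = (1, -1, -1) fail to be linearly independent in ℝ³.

λ = 14/3

Dependence holds iff the 3×3 matrix [e₁ e₂ e₃] is singular.
The determinant works out to 28 - 6*λ.
Solving 28 - 6*λ = 0 yields λ = 14/3.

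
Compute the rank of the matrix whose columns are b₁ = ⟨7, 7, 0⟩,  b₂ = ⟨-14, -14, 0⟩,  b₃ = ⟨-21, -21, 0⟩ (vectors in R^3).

1

Apply Gaussian elimination to the matrix whose rows are b₁, b₂, b₃.
Reduction leaves 1 leading entry, giving rank 1.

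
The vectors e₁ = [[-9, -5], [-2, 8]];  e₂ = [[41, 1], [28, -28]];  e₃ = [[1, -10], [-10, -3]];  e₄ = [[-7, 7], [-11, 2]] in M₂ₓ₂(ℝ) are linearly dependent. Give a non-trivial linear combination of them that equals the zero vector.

Write each element as a vector in ℝ⁴ using {E₁₁, E₁₂, E₂₁, E₂₂}.
Solve the homogeneous system with e₁, e₂, e₃, e₄ as columns by row-reducing the coefficient matrix.
The free variable yields coefficients (3, 1, 0, 2) (any nonzero multiple also works).

3e₁ + e₂ + 2e₄ = 0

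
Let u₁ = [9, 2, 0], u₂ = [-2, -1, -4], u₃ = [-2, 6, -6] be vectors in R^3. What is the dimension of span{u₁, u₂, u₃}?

Put the 3×3 matrix [u₁|u₂|u₃] into echelon form.
Exactly 3 pivots survive; hence the rank is 3.

3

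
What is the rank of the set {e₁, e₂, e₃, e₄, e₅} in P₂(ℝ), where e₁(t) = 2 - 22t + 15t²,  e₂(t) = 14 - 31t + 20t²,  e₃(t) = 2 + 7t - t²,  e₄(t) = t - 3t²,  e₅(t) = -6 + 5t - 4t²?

Pass to coordinate vectors with respect to the basis {1, t, t²}.
Apply Gaussian elimination to the matrix whose rows are e₁, e₂, e₃, e₄, e₅.
Exactly 3 pivots survive; hence the rank is 3.
(With 5 elements in a 3-dimensional space the rank is at most 3.)

rank 3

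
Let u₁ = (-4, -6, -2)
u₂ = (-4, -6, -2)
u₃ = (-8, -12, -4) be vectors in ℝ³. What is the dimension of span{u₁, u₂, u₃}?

Put the 3×3 matrix [u₁|u₂|u₃] into echelon form.
The echelon form has 1 nonzero row, so the rank is 1.

dim = 1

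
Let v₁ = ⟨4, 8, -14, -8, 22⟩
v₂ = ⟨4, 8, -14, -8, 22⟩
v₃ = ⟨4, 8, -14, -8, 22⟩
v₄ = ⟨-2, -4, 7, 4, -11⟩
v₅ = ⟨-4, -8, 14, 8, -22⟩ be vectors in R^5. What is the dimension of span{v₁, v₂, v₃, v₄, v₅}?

Form the matrix with v₁, v₂, v₃, v₄, v₅ as columns and reduce.
Exactly 1 pivot survives; hence the rank is 1.

dim = 1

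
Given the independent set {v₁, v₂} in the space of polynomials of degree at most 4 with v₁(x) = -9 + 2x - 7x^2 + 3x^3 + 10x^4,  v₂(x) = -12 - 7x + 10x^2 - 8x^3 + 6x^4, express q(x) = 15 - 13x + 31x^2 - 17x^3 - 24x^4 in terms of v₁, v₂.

Work in coordinates with respect to the standard basis {1, x, …, x^4}.
Solve the system with v₁, v₂ as columns and q as the right-hand side.
Back-substitution yields (α₁, α₂) = (-3, 1).

q = -3v₁ + v₂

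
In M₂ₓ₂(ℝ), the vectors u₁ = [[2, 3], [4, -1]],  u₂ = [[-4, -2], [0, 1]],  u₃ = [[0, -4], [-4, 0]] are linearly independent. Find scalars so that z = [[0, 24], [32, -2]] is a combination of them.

Work in coordinates with respect to the standard basis {E₁₁, E₁₂, E₂₁, E₂₂}.
Write z = α₁u₁ + … + α₃u₃ and equate components.
Row-reducing the augmented matrix gives the unique coefficients (α₁, α₂, α₃) = (4, 2, -4).

z = 4u₁ + 2u₂ - 4u₃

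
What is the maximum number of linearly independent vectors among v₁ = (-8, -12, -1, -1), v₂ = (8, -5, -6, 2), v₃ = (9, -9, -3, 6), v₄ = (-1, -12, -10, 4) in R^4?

4

Apply Gaussian elimination to the matrix whose rows are v₁, v₂, v₃, v₄.
Exactly 4 pivots survive; hence the rank is 4.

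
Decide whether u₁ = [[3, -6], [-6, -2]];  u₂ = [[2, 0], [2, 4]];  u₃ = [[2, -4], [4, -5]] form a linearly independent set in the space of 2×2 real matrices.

linearly independent

Write each element as a coordinate vector in ℝ⁴ using {E₁₁, E₁₂, E₂₁, E₂₂}.
Row-reduce the matrix whose columns are u₁, u₂, u₃.
The reduction yields 3 nonzero rows, so the rank is 3.
Since rank = 3 (the number of vectors), the set is linearly independent.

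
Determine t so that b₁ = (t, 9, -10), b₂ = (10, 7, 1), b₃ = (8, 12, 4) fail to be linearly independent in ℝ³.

Place the vectors as rows of a 3×3 matrix; dependence ⇔ determinant zero.
Expanding, det = 16*t - 928.
This vanishes exactly when t = 58.

t = 58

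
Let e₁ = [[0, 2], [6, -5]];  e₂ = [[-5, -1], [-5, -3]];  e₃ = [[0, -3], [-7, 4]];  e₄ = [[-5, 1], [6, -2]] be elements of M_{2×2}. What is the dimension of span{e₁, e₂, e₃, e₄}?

Pass to coordinate vectors with respect to the basis {E₁₁, E₁₂, E₂₁, E₂₂}.
Row-reduce the 4×4 matrix with these as rows.
Reduction leaves 4 leading entries, giving rank 4.

4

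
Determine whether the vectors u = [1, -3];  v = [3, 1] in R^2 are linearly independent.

linearly independent

Place the vectors as rows of a 2×2 matrix and reduce to echelon form.
The reduction yields 2 nonzero rows, so the rank is 2.
Since rank = 2 (the number of vectors), the set is linearly independent.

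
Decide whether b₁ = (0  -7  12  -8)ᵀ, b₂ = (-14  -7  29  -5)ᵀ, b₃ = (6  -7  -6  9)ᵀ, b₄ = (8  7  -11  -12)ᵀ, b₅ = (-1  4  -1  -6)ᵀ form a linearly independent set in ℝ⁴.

There are 5 vectors in a 4-dimensional space, so they cannot be linearly independent.

linearly dependent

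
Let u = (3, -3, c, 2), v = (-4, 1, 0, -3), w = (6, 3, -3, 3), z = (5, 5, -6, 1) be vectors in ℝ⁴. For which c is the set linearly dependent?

c = -5/4

Place the vectors as rows of a 4×4 matrix; dependence ⇔ determinant zero.
Expanding, det = 12*c + 15.
Solving 12*c + 15 = 0 yields c = -5/4.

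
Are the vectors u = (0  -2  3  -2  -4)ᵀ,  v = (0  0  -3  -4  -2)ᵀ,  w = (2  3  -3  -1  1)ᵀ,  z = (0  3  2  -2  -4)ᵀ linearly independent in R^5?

Place the vectors as rows of a 4×5 matrix and reduce to echelon form.
The reduction yields 4 nonzero rows, so the rank is 4.
Since rank = 4 (the number of vectors), the set is linearly independent.

linearly independent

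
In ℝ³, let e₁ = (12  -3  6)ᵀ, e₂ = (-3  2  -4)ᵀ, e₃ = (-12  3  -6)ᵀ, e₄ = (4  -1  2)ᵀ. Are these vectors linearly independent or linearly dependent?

linearly dependent

There are 4 vectors in a 3-dimensional space, so they cannot be linearly independent.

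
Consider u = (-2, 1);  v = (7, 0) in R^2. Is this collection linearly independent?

Place the vectors as rows of a 2×2 matrix and reduce to echelon form.
The reduction yields 2 nonzero rows, so the rank is 2.
Since rank = 2 (the number of vectors), the set is linearly independent.

linearly independent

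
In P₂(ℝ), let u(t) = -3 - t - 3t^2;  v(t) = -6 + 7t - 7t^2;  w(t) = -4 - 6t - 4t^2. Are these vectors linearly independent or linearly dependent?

Write each element as a coordinate vector in ℝ³ using {1, t, t^2}.
Form the 3×3 matrix with these as columns; its determinant is 14.
A nonzero determinant means the columns are linearly independent.

linearly independent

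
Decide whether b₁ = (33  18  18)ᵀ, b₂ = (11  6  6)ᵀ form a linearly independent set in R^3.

Place the vectors as rows of a 2×3 matrix and reduce to echelon form.
The reduction yields 1 nonzero row, so the rank is 1.
Since rank 1 < 2, the set is linearly dependent.
Indeed b₁ - 3b₂ = 0.

linearly dependent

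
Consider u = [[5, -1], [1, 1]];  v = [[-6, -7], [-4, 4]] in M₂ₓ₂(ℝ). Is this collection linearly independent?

Write each element as a coordinate vector in ℝ⁴ using {E₁₁, E₁₂, E₂₁, E₂₂}.
Row-reduce the matrix whose columns are u, v.
The reduction yields 2 nonzero rows, so the rank is 2.
Since rank = 2 (the number of vectors), the set is linearly independent.

linearly independent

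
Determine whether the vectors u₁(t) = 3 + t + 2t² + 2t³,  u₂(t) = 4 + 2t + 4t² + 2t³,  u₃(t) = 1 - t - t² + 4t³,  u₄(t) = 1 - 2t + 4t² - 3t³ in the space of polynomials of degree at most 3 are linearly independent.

Write each element as a coordinate vector in ℝ⁴ using {1, t, …, t³}.
The matrix [u₁|u₂|u₃|u₄] has determinant -44.
A nonzero determinant means the columns are linearly independent.

linearly independent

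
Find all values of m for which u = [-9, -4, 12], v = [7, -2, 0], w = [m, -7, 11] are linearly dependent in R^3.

Place the vectors as rows of a 3×3 matrix; dependence ⇔ determinant zero.
Cofactor expansion gives det = 24*m - 82.
Solving 24*m - 82 = 0 yields m = 41/12.

m = 41/12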